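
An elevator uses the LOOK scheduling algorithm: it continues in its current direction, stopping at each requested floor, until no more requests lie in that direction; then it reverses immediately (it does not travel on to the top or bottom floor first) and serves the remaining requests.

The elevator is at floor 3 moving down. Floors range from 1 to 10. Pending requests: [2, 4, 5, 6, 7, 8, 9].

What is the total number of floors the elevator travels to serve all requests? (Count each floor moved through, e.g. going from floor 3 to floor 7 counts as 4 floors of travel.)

Start at floor 3 moving down, LOOK stop order: [2, 4, 5, 6, 7, 8, 9]
  3 → 2: |2-3| = 1, total = 1
  2 → 4: |4-2| = 2, total = 3
  4 → 5: |5-4| = 1, total = 4
  5 → 6: |6-5| = 1, total = 5
  6 → 7: |7-6| = 1, total = 6
  7 → 8: |8-7| = 1, total = 7
  8 → 9: |9-8| = 1, total = 8

Answer: 8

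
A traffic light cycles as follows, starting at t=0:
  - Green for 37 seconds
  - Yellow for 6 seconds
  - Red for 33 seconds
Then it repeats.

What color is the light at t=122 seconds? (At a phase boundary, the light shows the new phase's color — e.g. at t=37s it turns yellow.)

Cycle length = 37 + 6 + 33 = 76s
t = 122, phase_t = 122 mod 76 = 46
46 >= 43 → RED

Answer: red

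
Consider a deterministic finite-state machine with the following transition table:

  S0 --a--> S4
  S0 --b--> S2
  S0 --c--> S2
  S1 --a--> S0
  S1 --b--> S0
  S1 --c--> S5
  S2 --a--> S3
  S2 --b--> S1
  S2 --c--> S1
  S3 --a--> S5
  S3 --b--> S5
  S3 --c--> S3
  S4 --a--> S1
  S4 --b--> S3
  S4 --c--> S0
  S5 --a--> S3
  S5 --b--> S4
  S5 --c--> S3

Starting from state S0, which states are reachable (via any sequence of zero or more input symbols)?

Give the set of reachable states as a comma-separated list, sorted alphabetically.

Answer: S0, S1, S2, S3, S4, S5

Derivation:
BFS from S0:
  visit S0: S0--a-->S4 (new), S0--b-->S2 (new), S0--c-->S2 (seen)
  visit S4: S4--a-->S1 (new), S4--b-->S3 (new), S4--c-->S0 (seen)
  visit S2: S2--a-->S3 (seen), S2--b-->S1 (seen), S2--c-->S1 (seen)
  visit S1: S1--a-->S0 (seen), S1--b-->S0 (seen), S1--c-->S5 (new)
  visit S3: S3--a-->S5 (seen), S3--b-->S5 (seen), S3--c-->S3 (seen)
  visit S5: S5--a-->S3 (seen), S5--b-->S4 (seen), S5--c-->S3 (seen)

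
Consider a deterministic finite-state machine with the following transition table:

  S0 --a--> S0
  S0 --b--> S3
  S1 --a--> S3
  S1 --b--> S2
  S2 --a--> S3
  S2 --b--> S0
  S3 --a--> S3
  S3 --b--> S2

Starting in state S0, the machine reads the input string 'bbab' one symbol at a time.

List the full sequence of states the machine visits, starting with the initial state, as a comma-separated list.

Answer: S0, S3, S2, S3, S2

Derivation:
Start: S0
  read 'b': S0 --b--> S3
  read 'b': S3 --b--> S2
  read 'a': S2 --a--> S3
  read 'b': S3 --b--> S2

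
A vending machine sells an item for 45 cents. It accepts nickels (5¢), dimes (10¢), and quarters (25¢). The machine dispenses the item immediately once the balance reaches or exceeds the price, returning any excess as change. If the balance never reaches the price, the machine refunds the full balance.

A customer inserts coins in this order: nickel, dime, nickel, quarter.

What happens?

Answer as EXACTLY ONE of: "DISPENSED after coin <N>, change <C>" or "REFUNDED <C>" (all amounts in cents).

Price: 45¢
Coin 1 (nickel, 5¢): balance = 5¢
Coin 2 (dime, 10¢): balance = 15¢
Coin 3 (nickel, 5¢): balance = 20¢
Coin 4 (quarter, 25¢): balance = 45¢
  → balance >= price → DISPENSE, change = 45 - 45 = 0¢

Answer: DISPENSED after coin 4, change 0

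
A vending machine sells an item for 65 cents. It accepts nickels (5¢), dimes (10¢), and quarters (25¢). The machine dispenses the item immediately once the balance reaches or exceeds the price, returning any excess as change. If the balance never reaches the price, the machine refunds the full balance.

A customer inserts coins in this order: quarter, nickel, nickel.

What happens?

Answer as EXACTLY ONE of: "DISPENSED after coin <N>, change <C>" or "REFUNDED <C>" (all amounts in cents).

Answer: REFUNDED 35

Derivation:
Price: 65¢
Coin 1 (quarter, 25¢): balance = 25¢
Coin 2 (nickel, 5¢): balance = 30¢
Coin 3 (nickel, 5¢): balance = 35¢
All coins inserted, balance 35¢ < price 65¢ → REFUND 35¢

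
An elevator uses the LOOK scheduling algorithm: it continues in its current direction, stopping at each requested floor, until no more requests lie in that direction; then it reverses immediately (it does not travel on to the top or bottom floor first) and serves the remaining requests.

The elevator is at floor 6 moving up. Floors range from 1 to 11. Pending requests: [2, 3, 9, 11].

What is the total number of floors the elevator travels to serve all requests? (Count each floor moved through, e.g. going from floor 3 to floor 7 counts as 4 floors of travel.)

Start at floor 6 moving up, LOOK stop order: [9, 11, 3, 2]
  6 → 9: |9-6| = 3, total = 3
  9 → 11: |11-9| = 2, total = 5
  11 → 3: |3-11| = 8, total = 13
  3 → 2: |2-3| = 1, total = 14

Answer: 14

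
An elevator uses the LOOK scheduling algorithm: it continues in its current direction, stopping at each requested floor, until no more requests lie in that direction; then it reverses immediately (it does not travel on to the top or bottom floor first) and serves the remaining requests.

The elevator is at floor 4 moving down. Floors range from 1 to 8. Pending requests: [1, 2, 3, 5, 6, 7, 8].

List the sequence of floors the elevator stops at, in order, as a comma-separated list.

Answer: 3, 2, 1, 5, 6, 7, 8

Derivation:
Current: 4, moving DOWN
Serve below first (descending): [3, 2, 1]
Then reverse, serve above (ascending): [5, 6, 7, 8]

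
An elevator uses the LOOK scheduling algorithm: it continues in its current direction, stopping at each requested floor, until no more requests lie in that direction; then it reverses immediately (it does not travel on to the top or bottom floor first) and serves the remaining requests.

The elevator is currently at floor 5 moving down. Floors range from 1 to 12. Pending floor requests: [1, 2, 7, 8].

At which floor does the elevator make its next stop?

Current floor: 5, direction: down
Requests above: [7, 8]
Requests below: [1, 2]
Moving down and requests lie below → nearest below is max([1, 2]) = 2

Answer: 2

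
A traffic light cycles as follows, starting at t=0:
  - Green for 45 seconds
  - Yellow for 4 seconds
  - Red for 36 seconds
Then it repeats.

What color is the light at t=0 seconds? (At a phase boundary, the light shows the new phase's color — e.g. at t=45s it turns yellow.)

Cycle length = 45 + 4 + 36 = 85s
t = 0, phase_t = 0 mod 85 = 0
0 < 45 (green end) → GREEN

Answer: green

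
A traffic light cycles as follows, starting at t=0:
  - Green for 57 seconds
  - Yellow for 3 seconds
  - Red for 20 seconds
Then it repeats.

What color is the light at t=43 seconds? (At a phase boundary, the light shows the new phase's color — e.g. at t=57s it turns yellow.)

Answer: green

Derivation:
Cycle length = 57 + 3 + 20 = 80s
t = 43, phase_t = 43 mod 80 = 43
43 < 57 (green end) → GREEN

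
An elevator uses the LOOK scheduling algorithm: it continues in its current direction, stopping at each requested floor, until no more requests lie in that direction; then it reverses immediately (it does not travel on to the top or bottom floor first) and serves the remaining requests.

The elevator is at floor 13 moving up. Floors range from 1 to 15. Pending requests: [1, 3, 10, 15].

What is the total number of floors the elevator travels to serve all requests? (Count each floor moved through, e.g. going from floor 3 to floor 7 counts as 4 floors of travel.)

Start at floor 13 moving up, LOOK stop order: [15, 10, 3, 1]
  13 → 15: |15-13| = 2, total = 2
  15 → 10: |10-15| = 5, total = 7
  10 → 3: |3-10| = 7, total = 14
  3 → 1: |1-3| = 2, total = 16

Answer: 16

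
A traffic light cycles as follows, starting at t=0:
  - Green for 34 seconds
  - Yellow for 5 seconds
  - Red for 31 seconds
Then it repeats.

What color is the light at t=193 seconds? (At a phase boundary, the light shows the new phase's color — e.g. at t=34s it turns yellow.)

Cycle length = 34 + 5 + 31 = 70s
t = 193, phase_t = 193 mod 70 = 53
53 >= 39 → RED

Answer: red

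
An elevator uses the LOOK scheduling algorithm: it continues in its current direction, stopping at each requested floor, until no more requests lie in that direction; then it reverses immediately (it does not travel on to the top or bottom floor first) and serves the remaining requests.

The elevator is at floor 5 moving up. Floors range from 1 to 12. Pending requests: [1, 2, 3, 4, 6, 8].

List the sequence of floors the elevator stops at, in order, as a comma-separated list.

Current: 5, moving UP
Serve above first (ascending): [6, 8]
Then reverse, serve below (descending): [4, 3, 2, 1]

Answer: 6, 8, 4, 3, 2, 1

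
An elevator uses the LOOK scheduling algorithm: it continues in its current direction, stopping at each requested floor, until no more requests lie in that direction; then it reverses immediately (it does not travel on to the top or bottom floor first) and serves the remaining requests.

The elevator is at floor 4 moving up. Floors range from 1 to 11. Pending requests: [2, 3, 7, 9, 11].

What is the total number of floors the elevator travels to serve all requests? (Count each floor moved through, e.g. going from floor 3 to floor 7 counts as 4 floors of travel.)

Answer: 16

Derivation:
Start at floor 4 moving up, LOOK stop order: [7, 9, 11, 3, 2]
  4 → 7: |7-4| = 3, total = 3
  7 → 9: |9-7| = 2, total = 5
  9 → 11: |11-9| = 2, total = 7
  11 → 3: |3-11| = 8, total = 15
  3 → 2: |2-3| = 1, total = 16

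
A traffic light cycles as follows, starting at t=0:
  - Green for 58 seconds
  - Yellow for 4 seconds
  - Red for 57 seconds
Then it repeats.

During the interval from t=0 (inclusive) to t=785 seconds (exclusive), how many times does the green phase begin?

Cycle = 58+4+57 = 119s
green phase starts at t = k*119 + 0 for k=0,1,2,...
Need k*119+0 < 785 → k < 6.597
k ∈ {0, ..., 6} → 7 starts

Answer: 7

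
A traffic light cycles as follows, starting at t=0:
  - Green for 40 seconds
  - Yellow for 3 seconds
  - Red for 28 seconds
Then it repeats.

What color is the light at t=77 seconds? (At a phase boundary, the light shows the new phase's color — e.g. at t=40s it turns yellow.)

Answer: green

Derivation:
Cycle length = 40 + 3 + 28 = 71s
t = 77, phase_t = 77 mod 71 = 6
6 < 40 (green end) → GREEN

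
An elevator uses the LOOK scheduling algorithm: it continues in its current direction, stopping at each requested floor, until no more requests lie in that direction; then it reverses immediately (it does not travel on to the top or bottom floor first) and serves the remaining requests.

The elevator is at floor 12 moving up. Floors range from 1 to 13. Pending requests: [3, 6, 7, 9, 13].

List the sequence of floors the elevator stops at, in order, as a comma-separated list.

Current: 12, moving UP
Serve above first (ascending): [13]
Then reverse, serve below (descending): [9, 7, 6, 3]

Answer: 13, 9, 7, 6, 3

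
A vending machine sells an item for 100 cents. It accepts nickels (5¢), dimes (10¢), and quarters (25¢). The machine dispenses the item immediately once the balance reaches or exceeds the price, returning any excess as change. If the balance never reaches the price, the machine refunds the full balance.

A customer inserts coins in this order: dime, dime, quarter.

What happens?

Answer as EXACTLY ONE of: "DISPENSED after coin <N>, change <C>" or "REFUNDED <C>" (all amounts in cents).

Answer: REFUNDED 45

Derivation:
Price: 100¢
Coin 1 (dime, 10¢): balance = 10¢
Coin 2 (dime, 10¢): balance = 20¢
Coin 3 (quarter, 25¢): balance = 45¢
All coins inserted, balance 45¢ < price 100¢ → REFUND 45¢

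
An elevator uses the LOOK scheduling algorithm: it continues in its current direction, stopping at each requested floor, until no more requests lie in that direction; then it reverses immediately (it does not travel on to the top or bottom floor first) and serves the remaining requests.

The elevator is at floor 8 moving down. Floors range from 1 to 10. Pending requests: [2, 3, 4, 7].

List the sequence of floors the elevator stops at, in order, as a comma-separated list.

Answer: 7, 4, 3, 2

Derivation:
Current: 8, moving DOWN
Serve below first (descending): [7, 4, 3, 2]
Then reverse, serve above (ascending): []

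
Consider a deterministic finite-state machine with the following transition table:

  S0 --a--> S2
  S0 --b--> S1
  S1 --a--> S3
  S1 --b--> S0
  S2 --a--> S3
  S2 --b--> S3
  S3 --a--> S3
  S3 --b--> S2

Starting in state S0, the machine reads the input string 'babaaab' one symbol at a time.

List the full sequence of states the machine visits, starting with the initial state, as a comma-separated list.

Start: S0
  read 'b': S0 --b--> S1
  read 'a': S1 --a--> S3
  read 'b': S3 --b--> S2
  read 'a': S2 --a--> S3
  read 'a': S3 --a--> S3
  read 'a': S3 --a--> S3
  read 'b': S3 --b--> S2

Answer: S0, S1, S3, S2, S3, S3, S3, S2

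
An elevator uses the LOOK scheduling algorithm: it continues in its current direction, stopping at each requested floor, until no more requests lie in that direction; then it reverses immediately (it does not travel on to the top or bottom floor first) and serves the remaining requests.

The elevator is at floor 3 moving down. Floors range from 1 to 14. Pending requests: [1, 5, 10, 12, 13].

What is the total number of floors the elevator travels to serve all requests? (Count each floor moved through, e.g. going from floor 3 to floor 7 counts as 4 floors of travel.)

Start at floor 3 moving down, LOOK stop order: [1, 5, 10, 12, 13]
  3 → 1: |1-3| = 2, total = 2
  1 → 5: |5-1| = 4, total = 6
  5 → 10: |10-5| = 5, total = 11
  10 → 12: |12-10| = 2, total = 13
  12 → 13: |13-12| = 1, total = 14

Answer: 14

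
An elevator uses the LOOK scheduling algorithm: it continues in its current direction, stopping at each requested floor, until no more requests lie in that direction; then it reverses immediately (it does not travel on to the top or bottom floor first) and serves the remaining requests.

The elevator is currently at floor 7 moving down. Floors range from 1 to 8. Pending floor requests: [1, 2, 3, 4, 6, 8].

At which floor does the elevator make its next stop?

Current floor: 7, direction: down
Requests above: [8]
Requests below: [1, 2, 3, 4, 6]
Moving down and requests lie below → nearest below is max([1, 2, 3, 4, 6]) = 6

Answer: 6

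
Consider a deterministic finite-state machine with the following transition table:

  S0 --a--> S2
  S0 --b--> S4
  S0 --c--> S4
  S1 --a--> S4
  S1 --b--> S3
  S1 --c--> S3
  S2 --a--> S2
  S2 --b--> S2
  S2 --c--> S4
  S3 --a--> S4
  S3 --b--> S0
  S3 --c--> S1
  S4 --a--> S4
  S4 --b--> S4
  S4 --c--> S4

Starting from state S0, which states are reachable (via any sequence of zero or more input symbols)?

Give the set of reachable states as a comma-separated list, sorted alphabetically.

BFS from S0:
  visit S0: S0--a-->S2 (new), S0--b-->S4 (new), S0--c-->S4 (seen)
  visit S2: S2--a-->S2 (seen), S2--b-->S2 (seen), S2--c-->S4 (seen)
  visit S4: S4--a-->S4 (seen), S4--b-->S4 (seen), S4--c-->S4 (seen)

Answer: S0, S2, S4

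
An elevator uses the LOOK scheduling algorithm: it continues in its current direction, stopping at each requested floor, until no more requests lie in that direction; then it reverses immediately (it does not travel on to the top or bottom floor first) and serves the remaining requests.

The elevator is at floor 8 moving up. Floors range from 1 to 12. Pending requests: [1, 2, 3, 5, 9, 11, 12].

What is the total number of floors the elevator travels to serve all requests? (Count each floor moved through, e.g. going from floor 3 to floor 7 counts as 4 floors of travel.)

Answer: 15

Derivation:
Start at floor 8 moving up, LOOK stop order: [9, 11, 12, 5, 3, 2, 1]
  8 → 9: |9-8| = 1, total = 1
  9 → 11: |11-9| = 2, total = 3
  11 → 12: |12-11| = 1, total = 4
  12 → 5: |5-12| = 7, total = 11
  5 → 3: |3-5| = 2, total = 13
  3 → 2: |2-3| = 1, total = 14
  2 → 1: |1-2| = 1, total = 15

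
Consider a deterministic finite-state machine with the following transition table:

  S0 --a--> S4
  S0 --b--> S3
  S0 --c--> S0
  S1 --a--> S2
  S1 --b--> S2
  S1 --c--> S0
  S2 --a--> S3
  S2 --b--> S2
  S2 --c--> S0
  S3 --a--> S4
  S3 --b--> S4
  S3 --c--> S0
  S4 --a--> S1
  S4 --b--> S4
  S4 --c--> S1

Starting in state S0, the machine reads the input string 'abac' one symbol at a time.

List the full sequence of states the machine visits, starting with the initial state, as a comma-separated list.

Answer: S0, S4, S4, S1, S0

Derivation:
Start: S0
  read 'a': S0 --a--> S4
  read 'b': S4 --b--> S4
  read 'a': S4 --a--> S1
  read 'c': S1 --c--> S0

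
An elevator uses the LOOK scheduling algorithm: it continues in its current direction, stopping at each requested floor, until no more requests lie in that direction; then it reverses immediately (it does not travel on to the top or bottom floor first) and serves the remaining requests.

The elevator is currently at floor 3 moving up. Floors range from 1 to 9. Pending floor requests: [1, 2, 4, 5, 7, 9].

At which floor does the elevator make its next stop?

Answer: 4

Derivation:
Current floor: 3, direction: up
Requests above: [4, 5, 7, 9]
Requests below: [1, 2]
Moving up and requests lie above → nearest above is min([4, 5, 7, 9]) = 4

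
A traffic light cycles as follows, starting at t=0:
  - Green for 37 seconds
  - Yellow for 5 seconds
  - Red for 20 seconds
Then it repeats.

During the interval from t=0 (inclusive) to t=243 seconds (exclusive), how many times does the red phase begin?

Answer: 4

Derivation:
Cycle = 37+5+20 = 62s
red phase starts at t = k*62 + 42 for k=0,1,2,...
Need k*62+42 < 243 → k < 3.242
k ∈ {0, ..., 3} → 4 starts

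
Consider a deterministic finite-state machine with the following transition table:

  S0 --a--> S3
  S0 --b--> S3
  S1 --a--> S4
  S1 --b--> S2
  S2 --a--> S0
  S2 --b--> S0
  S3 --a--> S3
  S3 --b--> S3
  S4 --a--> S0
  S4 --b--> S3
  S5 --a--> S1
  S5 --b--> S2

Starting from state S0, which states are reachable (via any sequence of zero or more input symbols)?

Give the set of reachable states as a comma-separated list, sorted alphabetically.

BFS from S0:
  visit S0: S0--a-->S3 (new), S0--b-->S3 (seen)
  visit S3: S3--a-->S3 (seen), S3--b-->S3 (seen)

Answer: S0, S3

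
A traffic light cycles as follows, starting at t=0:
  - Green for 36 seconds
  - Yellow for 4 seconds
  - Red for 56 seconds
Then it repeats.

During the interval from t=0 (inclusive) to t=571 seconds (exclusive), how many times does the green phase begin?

Cycle = 36+4+56 = 96s
green phase starts at t = k*96 + 0 for k=0,1,2,...
Need k*96+0 < 571 → k < 5.948
k ∈ {0, ..., 5} → 6 starts

Answer: 6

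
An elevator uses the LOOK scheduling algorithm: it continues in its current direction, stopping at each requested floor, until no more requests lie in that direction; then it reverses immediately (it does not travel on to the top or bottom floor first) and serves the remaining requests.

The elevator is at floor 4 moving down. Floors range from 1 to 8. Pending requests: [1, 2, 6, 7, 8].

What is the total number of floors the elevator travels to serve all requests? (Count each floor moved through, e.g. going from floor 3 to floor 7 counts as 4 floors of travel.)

Answer: 10

Derivation:
Start at floor 4 moving down, LOOK stop order: [2, 1, 6, 7, 8]
  4 → 2: |2-4| = 2, total = 2
  2 → 1: |1-2| = 1, total = 3
  1 → 6: |6-1| = 5, total = 8
  6 → 7: |7-6| = 1, total = 9
  7 → 8: |8-7| = 1, total = 10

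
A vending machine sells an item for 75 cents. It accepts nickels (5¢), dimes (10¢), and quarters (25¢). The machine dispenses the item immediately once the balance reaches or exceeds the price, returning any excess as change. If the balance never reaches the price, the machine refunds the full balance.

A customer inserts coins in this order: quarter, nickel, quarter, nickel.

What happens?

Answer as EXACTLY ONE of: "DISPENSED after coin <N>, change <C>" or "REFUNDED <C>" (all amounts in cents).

Answer: REFUNDED 60

Derivation:
Price: 75¢
Coin 1 (quarter, 25¢): balance = 25¢
Coin 2 (nickel, 5¢): balance = 30¢
Coin 3 (quarter, 25¢): balance = 55¢
Coin 4 (nickel, 5¢): balance = 60¢
All coins inserted, balance 60¢ < price 75¢ → REFUND 60¢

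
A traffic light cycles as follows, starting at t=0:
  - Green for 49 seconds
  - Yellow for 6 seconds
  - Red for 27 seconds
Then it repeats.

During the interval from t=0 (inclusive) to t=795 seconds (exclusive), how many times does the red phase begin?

Cycle = 49+6+27 = 82s
red phase starts at t = k*82 + 55 for k=0,1,2,...
Need k*82+55 < 795 → k < 9.024
k ∈ {0, ..., 9} → 10 starts

Answer: 10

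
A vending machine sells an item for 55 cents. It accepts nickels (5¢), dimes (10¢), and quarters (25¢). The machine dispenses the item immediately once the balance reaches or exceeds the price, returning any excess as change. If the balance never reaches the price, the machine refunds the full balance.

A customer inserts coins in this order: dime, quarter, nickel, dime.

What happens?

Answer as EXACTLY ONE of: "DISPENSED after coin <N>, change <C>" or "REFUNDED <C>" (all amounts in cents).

Price: 55¢
Coin 1 (dime, 10¢): balance = 10¢
Coin 2 (quarter, 25¢): balance = 35¢
Coin 3 (nickel, 5¢): balance = 40¢
Coin 4 (dime, 10¢): balance = 50¢
All coins inserted, balance 50¢ < price 55¢ → REFUND 50¢

Answer: REFUNDED 50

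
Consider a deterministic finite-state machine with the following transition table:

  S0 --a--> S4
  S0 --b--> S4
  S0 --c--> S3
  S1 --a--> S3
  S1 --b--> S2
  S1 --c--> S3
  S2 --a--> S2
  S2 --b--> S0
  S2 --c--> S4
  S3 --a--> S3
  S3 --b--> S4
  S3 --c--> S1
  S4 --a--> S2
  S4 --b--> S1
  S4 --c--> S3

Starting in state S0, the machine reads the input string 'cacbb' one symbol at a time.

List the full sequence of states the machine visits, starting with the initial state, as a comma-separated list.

Start: S0
  read 'c': S0 --c--> S3
  read 'a': S3 --a--> S3
  read 'c': S3 --c--> S1
  read 'b': S1 --b--> S2
  read 'b': S2 --b--> S0

Answer: S0, S3, S3, S1, S2, S0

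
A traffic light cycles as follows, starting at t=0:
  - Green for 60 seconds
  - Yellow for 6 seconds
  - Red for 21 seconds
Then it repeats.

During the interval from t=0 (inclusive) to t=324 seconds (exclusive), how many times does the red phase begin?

Answer: 3

Derivation:
Cycle = 60+6+21 = 87s
red phase starts at t = k*87 + 66 for k=0,1,2,...
Need k*87+66 < 324 → k < 2.966
k ∈ {0, ..., 2} → 3 starts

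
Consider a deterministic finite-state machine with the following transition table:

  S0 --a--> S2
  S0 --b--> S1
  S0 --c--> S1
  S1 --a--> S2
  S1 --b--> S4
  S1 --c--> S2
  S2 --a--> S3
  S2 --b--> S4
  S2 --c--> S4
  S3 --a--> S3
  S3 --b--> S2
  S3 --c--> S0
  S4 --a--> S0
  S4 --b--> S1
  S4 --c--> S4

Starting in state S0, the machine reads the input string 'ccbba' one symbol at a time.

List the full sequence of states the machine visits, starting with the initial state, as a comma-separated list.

Start: S0
  read 'c': S0 --c--> S1
  read 'c': S1 --c--> S2
  read 'b': S2 --b--> S4
  read 'b': S4 --b--> S1
  read 'a': S1 --a--> S2

Answer: S0, S1, S2, S4, S1, S2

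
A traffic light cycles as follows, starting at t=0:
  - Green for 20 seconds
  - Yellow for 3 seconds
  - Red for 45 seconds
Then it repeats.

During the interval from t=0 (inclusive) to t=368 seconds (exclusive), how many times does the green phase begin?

Answer: 6

Derivation:
Cycle = 20+3+45 = 68s
green phase starts at t = k*68 + 0 for k=0,1,2,...
Need k*68+0 < 368 → k < 5.412
k ∈ {0, ..., 5} → 6 starts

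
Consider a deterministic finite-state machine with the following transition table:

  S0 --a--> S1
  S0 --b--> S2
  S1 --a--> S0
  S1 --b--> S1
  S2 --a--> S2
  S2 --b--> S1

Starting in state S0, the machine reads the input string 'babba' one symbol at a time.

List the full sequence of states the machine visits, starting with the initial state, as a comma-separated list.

Start: S0
  read 'b': S0 --b--> S2
  read 'a': S2 --a--> S2
  read 'b': S2 --b--> S1
  read 'b': S1 --b--> S1
  read 'a': S1 --a--> S0

Answer: S0, S2, S2, S1, S1, S0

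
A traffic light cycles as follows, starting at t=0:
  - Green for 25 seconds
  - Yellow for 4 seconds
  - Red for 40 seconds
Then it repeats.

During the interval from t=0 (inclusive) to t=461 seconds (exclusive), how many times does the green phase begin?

Cycle = 25+4+40 = 69s
green phase starts at t = k*69 + 0 for k=0,1,2,...
Need k*69+0 < 461 → k < 6.681
k ∈ {0, ..., 6} → 7 starts

Answer: 7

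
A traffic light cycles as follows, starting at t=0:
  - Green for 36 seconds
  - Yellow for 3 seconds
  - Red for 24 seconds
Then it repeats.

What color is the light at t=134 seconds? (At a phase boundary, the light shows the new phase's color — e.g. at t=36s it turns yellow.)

Answer: green

Derivation:
Cycle length = 36 + 3 + 24 = 63s
t = 134, phase_t = 134 mod 63 = 8
8 < 36 (green end) → GREEN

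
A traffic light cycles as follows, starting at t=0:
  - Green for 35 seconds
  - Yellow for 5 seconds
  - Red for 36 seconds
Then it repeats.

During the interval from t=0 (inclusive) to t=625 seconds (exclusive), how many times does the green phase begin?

Cycle = 35+5+36 = 76s
green phase starts at t = k*76 + 0 for k=0,1,2,...
Need k*76+0 < 625 → k < 8.224
k ∈ {0, ..., 8} → 9 starts

Answer: 9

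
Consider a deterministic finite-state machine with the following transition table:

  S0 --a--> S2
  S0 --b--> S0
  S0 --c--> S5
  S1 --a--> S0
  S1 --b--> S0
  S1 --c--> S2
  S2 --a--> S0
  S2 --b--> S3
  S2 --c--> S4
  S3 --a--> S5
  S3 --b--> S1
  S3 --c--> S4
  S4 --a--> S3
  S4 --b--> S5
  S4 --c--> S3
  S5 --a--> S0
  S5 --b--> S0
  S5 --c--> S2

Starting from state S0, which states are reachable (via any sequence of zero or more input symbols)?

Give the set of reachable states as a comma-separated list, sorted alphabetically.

Answer: S0, S1, S2, S3, S4, S5

Derivation:
BFS from S0:
  visit S0: S0--a-->S2 (new), S0--b-->S0 (seen), S0--c-->S5 (new)
  visit S2: S2--a-->S0 (seen), S2--b-->S3 (new), S2--c-->S4 (new)
  visit S5: S5--a-->S0 (seen), S5--b-->S0 (seen), S5--c-->S2 (seen)
  visit S3: S3--a-->S5 (seen), S3--b-->S1 (new), S3--c-->S4 (seen)
  visit S4: S4--a-->S3 (seen), S4--b-->S5 (seen), S4--c-->S3 (seen)
  visit S1: S1--a-->S0 (seen), S1--b-->S0 (seen), S1--c-->S2 (seen)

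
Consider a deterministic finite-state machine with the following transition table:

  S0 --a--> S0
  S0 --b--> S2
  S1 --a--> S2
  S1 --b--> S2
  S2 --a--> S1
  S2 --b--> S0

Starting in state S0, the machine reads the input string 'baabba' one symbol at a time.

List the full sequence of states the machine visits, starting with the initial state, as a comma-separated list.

Start: S0
  read 'b': S0 --b--> S2
  read 'a': S2 --a--> S1
  read 'a': S1 --a--> S2
  read 'b': S2 --b--> S0
  read 'b': S0 --b--> S2
  read 'a': S2 --a--> S1

Answer: S0, S2, S1, S2, S0, S2, S1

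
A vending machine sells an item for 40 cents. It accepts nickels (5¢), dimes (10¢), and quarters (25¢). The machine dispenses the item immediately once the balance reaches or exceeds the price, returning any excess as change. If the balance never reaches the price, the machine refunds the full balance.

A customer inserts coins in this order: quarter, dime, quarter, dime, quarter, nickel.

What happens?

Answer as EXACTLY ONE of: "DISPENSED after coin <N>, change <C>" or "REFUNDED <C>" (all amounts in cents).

Price: 40¢
Coin 1 (quarter, 25¢): balance = 25¢
Coin 2 (dime, 10¢): balance = 35¢
Coin 3 (quarter, 25¢): balance = 60¢
  → balance >= price → DISPENSE, change = 60 - 40 = 20¢

Answer: DISPENSED after coin 3, change 20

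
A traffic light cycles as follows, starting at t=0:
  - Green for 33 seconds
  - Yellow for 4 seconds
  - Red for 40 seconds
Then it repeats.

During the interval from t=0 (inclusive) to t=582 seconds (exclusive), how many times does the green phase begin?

Cycle = 33+4+40 = 77s
green phase starts at t = k*77 + 0 for k=0,1,2,...
Need k*77+0 < 582 → k < 7.558
k ∈ {0, ..., 7} → 8 starts

Answer: 8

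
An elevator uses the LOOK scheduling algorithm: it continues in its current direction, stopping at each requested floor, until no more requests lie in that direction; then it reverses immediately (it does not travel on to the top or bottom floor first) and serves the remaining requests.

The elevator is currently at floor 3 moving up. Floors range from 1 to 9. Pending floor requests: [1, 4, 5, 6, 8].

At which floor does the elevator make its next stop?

Current floor: 3, direction: up
Requests above: [4, 5, 6, 8]
Requests below: [1]
Moving up and requests lie above → nearest above is min([4, 5, 6, 8]) = 4

Answer: 4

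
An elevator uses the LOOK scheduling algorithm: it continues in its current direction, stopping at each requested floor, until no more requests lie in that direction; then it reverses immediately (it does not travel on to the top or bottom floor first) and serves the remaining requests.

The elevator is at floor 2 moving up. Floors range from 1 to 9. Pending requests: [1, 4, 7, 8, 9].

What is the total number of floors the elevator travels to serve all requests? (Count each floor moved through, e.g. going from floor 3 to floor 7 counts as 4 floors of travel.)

Answer: 15

Derivation:
Start at floor 2 moving up, LOOK stop order: [4, 7, 8, 9, 1]
  2 → 4: |4-2| = 2, total = 2
  4 → 7: |7-4| = 3, total = 5
  7 → 8: |8-7| = 1, total = 6
  8 → 9: |9-8| = 1, total = 7
  9 → 1: |1-9| = 8, total = 15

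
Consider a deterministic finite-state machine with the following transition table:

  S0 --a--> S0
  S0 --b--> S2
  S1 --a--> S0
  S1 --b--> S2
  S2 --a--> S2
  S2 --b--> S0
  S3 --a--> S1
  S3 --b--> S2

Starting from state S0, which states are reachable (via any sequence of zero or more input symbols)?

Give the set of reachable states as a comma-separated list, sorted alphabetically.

Answer: S0, S2

Derivation:
BFS from S0:
  visit S0: S0--a-->S0 (seen), S0--b-->S2 (new)
  visit S2: S2--a-->S2 (seen), S2--b-->S0 (seen)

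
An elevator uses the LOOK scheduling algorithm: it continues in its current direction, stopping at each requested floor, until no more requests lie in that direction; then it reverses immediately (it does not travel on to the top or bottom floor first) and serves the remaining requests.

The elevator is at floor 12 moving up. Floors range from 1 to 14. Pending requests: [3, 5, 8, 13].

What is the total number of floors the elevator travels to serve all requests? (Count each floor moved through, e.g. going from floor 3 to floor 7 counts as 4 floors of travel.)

Start at floor 12 moving up, LOOK stop order: [13, 8, 5, 3]
  12 → 13: |13-12| = 1, total = 1
  13 → 8: |8-13| = 5, total = 6
  8 → 5: |5-8| = 3, total = 9
  5 → 3: |3-5| = 2, total = 11

Answer: 11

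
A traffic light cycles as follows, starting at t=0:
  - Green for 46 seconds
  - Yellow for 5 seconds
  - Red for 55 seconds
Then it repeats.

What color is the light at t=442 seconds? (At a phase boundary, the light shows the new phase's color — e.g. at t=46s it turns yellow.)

Cycle length = 46 + 5 + 55 = 106s
t = 442, phase_t = 442 mod 106 = 18
18 < 46 (green end) → GREEN

Answer: green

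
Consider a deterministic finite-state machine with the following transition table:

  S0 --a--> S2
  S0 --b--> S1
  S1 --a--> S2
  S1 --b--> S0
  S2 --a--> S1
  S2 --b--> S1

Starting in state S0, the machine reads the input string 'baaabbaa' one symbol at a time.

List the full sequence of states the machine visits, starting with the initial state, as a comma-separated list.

Answer: S0, S1, S2, S1, S2, S1, S0, S2, S1

Derivation:
Start: S0
  read 'b': S0 --b--> S1
  read 'a': S1 --a--> S2
  read 'a': S2 --a--> S1
  read 'a': S1 --a--> S2
  read 'b': S2 --b--> S1
  read 'b': S1 --b--> S0
  read 'a': S0 --a--> S2
  read 'a': S2 --a--> S1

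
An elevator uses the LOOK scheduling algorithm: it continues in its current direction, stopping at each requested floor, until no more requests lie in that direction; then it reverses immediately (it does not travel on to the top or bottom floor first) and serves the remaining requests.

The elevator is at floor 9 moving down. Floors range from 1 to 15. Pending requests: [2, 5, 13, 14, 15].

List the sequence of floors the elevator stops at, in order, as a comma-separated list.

Current: 9, moving DOWN
Serve below first (descending): [5, 2]
Then reverse, serve above (ascending): [13, 14, 15]

Answer: 5, 2, 13, 14, 15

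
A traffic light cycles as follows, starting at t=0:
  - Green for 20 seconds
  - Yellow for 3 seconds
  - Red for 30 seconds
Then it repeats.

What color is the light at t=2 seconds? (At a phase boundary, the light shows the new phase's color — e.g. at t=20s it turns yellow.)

Cycle length = 20 + 3 + 30 = 53s
t = 2, phase_t = 2 mod 53 = 2
2 < 20 (green end) → GREEN

Answer: green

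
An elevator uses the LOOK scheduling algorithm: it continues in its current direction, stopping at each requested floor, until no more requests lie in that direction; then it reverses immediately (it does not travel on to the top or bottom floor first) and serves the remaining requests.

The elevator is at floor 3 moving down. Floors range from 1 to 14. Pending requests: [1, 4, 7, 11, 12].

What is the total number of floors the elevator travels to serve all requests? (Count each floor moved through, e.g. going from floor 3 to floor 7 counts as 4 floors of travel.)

Answer: 13

Derivation:
Start at floor 3 moving down, LOOK stop order: [1, 4, 7, 11, 12]
  3 → 1: |1-3| = 2, total = 2
  1 → 4: |4-1| = 3, total = 5
  4 → 7: |7-4| = 3, total = 8
  7 → 11: |11-7| = 4, total = 12
  11 → 12: |12-11| = 1, total = 13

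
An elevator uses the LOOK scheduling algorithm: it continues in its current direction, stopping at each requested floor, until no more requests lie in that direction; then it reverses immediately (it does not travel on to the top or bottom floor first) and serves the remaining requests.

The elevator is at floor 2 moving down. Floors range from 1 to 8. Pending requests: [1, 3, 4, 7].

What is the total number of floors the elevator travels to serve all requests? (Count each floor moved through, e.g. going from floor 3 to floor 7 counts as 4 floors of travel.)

Answer: 7

Derivation:
Start at floor 2 moving down, LOOK stop order: [1, 3, 4, 7]
  2 → 1: |1-2| = 1, total = 1
  1 → 3: |3-1| = 2, total = 3
  3 → 4: |4-3| = 1, total = 4
  4 → 7: |7-4| = 3, total = 7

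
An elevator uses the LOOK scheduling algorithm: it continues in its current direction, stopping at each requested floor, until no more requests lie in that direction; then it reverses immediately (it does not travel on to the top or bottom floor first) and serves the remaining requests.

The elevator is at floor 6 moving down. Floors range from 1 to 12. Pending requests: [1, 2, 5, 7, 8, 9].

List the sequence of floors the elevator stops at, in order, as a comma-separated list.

Current: 6, moving DOWN
Serve below first (descending): [5, 2, 1]
Then reverse, serve above (ascending): [7, 8, 9]

Answer: 5, 2, 1, 7, 8, 9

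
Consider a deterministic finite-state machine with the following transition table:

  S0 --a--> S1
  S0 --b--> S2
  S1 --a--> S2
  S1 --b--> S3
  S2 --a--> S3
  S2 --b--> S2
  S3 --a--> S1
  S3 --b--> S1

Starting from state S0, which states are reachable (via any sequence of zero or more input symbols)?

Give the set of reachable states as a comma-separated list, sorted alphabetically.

Answer: S0, S1, S2, S3

Derivation:
BFS from S0:
  visit S0: S0--a-->S1 (new), S0--b-->S2 (new)
  visit S1: S1--a-->S2 (seen), S1--b-->S3 (new)
  visit S2: S2--a-->S3 (seen), S2--b-->S2 (seen)
  visit S3: S3--a-->S1 (seen), S3--b-->S1 (seen)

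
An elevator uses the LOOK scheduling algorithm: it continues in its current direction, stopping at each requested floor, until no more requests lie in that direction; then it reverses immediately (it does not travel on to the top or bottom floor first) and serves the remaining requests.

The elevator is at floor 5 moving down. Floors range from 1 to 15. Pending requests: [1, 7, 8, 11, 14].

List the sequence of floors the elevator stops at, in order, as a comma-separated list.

Answer: 1, 7, 8, 11, 14

Derivation:
Current: 5, moving DOWN
Serve below first (descending): [1]
Then reverse, serve above (ascending): [7, 8, 11, 14]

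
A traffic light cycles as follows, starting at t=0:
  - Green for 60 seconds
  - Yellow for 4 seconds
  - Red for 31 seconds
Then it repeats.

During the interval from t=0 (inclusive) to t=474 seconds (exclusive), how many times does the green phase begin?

Answer: 5

Derivation:
Cycle = 60+4+31 = 95s
green phase starts at t = k*95 + 0 for k=0,1,2,...
Need k*95+0 < 474 → k < 4.989
k ∈ {0, ..., 4} → 5 starts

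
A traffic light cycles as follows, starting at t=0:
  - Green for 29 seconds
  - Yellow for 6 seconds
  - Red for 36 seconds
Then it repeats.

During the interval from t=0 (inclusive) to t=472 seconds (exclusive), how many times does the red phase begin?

Cycle = 29+6+36 = 71s
red phase starts at t = k*71 + 35 for k=0,1,2,...
Need k*71+35 < 472 → k < 6.155
k ∈ {0, ..., 6} → 7 starts

Answer: 7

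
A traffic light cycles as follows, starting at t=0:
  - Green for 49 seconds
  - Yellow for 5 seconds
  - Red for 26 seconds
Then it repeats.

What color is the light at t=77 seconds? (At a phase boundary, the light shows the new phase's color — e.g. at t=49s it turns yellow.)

Cycle length = 49 + 5 + 26 = 80s
t = 77, phase_t = 77 mod 80 = 77
77 >= 54 → RED

Answer: red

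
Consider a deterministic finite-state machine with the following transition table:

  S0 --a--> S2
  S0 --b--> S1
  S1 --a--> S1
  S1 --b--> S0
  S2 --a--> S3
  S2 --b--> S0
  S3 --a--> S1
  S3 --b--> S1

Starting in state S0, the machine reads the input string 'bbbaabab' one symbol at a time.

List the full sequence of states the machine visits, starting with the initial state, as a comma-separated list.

Answer: S0, S1, S0, S1, S1, S1, S0, S2, S0

Derivation:
Start: S0
  read 'b': S0 --b--> S1
  read 'b': S1 --b--> S0
  read 'b': S0 --b--> S1
  read 'a': S1 --a--> S1
  read 'a': S1 --a--> S1
  read 'b': S1 --b--> S0
  read 'a': S0 --a--> S2
  read 'b': S2 --b--> S0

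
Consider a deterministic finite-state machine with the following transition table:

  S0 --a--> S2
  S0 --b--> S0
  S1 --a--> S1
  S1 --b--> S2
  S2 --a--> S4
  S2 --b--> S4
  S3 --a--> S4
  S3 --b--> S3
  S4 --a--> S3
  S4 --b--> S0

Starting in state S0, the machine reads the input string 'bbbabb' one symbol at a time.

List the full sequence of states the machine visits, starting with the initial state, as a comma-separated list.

Answer: S0, S0, S0, S0, S2, S4, S0

Derivation:
Start: S0
  read 'b': S0 --b--> S0
  read 'b': S0 --b--> S0
  read 'b': S0 --b--> S0
  read 'a': S0 --a--> S2
  read 'b': S2 --b--> S4
  read 'b': S4 --b--> S0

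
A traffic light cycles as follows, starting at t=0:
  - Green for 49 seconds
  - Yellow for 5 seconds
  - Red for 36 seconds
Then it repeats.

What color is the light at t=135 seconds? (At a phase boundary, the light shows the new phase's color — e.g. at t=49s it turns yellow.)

Cycle length = 49 + 5 + 36 = 90s
t = 135, phase_t = 135 mod 90 = 45
45 < 49 (green end) → GREEN

Answer: green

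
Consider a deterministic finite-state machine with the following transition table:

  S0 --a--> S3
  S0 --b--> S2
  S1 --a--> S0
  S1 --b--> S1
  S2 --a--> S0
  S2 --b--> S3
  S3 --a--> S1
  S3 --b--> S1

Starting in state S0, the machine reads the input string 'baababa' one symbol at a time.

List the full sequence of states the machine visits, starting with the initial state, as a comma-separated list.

Answer: S0, S2, S0, S3, S1, S0, S2, S0

Derivation:
Start: S0
  read 'b': S0 --b--> S2
  read 'a': S2 --a--> S0
  read 'a': S0 --a--> S3
  read 'b': S3 --b--> S1
  read 'a': S1 --a--> S0
  read 'b': S0 --b--> S2
  read 'a': S2 --a--> S0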